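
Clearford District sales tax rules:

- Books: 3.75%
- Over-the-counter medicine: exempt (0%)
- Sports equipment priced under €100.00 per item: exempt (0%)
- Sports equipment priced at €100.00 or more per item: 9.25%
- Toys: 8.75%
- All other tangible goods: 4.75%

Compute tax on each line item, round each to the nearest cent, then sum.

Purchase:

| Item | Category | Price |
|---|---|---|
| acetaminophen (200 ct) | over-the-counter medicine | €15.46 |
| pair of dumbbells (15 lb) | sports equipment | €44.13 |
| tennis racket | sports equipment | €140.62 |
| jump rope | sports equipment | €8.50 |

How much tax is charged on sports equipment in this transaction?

Pair of dumbbells (15 lb) €44.13: sports equipment, under €100.00 → 0% → €0.00
Tennis racket €140.62: sports equipment, €100.00 or more → 9.25% → €13.01
Jump rope €8.50: sports equipment, under €100.00 → 0% → €0.00
Tax on sports equipment = €0.00 + €13.01 + €0.00 = €13.01

€13.01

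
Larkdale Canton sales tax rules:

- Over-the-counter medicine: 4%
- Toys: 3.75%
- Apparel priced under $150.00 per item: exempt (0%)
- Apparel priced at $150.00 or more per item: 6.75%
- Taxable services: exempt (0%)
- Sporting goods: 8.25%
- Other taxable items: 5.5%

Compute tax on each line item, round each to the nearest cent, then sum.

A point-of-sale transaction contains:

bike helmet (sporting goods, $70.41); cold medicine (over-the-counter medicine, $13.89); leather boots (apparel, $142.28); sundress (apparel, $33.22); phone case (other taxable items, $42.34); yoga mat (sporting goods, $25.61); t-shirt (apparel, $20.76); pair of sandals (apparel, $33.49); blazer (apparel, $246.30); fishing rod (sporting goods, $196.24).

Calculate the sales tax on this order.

$43.63

Bike helmet $70.41: sporting goods → 8.25% → $5.81
Cold medicine $13.89: over-the-counter medicine → 4% → $0.56
Leather boots $142.28: apparel, under $150.00 → 0% → $0.00
Sundress $33.22: apparel, under $150.00 → 0% → $0.00
Phone case $42.34: other taxable items → 5.5% → $2.33
Yoga mat $25.61: sporting goods → 8.25% → $2.11
T-shirt $20.76: apparel, under $150.00 → 0% → $0.00
Pair of sandals $33.49: apparel, under $150.00 → 0% → $0.00
Blazer $246.30: apparel, $150.00 or more → 6.75% → $16.63
Fishing rod $196.24: sporting goods → 8.25% → $16.19
Total tax = $5.81 + $0.56 + $2.33 + $2.11 + $16.63 + $16.19 = $43.63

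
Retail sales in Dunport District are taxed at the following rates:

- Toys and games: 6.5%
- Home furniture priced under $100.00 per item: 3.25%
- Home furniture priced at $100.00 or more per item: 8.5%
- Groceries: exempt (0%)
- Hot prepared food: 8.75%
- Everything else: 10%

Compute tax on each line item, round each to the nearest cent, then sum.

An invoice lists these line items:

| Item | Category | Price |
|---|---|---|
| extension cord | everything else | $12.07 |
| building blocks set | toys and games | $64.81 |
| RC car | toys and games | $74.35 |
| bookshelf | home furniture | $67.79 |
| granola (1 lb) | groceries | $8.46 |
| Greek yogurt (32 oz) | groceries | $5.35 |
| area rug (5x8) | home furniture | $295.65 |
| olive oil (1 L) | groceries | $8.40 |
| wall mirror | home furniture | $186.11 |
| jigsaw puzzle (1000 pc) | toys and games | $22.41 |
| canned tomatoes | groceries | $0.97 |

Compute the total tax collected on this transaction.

Extension cord $12.07: everything else → 10% → $1.21
Building blocks set $64.81: toys and games → 6.5% → $4.21
RC car $74.35: toys and games → 6.5% → $4.83
Bookshelf $67.79: home furniture, under $100.00 → 3.25% → $2.20
Granola (1 lb) $8.46: groceries → 0% → $0.00
Greek yogurt (32 oz) $5.35: groceries → 0% → $0.00
Area rug (5x8) $295.65: home furniture, $100.00 or more → 8.5% → $25.13
Olive oil (1 L) $8.40: groceries → 0% → $0.00
Wall mirror $186.11: home furniture, $100.00 or more → 8.5% → $15.82
Jigsaw puzzle (1000 pc) $22.41: toys and games → 6.5% → $1.46
Canned tomatoes $0.97: groceries → 0% → $0.00
Total tax = $1.21 + $4.21 + $4.83 + $2.20 + $25.13 + $15.82 + $1.46 = $54.86

$54.86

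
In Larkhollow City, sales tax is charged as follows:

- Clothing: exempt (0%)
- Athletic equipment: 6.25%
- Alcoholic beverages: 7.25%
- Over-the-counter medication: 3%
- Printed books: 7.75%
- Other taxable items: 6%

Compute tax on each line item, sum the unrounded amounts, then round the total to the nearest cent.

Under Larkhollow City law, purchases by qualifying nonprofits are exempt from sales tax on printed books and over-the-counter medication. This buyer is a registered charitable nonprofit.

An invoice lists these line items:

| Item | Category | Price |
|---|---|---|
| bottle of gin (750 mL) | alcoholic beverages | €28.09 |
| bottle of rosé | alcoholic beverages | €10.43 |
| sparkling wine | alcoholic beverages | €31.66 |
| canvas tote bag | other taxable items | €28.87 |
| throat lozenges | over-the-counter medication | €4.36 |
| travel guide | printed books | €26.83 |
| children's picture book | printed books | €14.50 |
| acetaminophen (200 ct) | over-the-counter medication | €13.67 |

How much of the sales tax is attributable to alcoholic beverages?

Bottle of gin (750 mL) €28.09: alcoholic beverages → 7.25% → €2.036525
Bottle of rosé €10.43: alcoholic beverages → 7.25% → €0.756175
Sparkling wine €31.66: alcoholic beverages → 7.25% → €2.29535
Tax on alcoholic beverages: unrounded sum = €5.08805 → €5.09

€5.09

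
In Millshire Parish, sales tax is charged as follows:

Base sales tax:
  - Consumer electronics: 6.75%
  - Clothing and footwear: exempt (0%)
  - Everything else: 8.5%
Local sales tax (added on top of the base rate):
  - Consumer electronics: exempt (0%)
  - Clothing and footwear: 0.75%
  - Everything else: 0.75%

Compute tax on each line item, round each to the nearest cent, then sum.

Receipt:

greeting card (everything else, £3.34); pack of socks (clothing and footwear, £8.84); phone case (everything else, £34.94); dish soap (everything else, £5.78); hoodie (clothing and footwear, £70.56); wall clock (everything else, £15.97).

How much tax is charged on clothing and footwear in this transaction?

Pack of socks £8.84: clothing and footwear → 0% + 0.75% local = 0.75% → £0.07
Hoodie £70.56: clothing and footwear → 0% + 0.75% local = 0.75% → £0.53
Tax on clothing and footwear = £0.07 + £0.53 = £0.60

£0.60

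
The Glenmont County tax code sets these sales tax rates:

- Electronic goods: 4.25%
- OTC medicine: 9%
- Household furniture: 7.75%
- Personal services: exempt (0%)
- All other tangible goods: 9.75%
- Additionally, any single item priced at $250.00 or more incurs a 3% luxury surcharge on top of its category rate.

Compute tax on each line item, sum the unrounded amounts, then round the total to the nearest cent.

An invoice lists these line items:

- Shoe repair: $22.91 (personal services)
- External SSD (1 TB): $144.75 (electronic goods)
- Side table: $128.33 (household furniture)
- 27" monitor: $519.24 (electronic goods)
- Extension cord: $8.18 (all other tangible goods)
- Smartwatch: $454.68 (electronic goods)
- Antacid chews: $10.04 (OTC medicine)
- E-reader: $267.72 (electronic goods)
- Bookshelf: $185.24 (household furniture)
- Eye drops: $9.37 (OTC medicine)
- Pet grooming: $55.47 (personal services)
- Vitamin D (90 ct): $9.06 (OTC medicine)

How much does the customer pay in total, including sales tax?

$1938.82

Shoe repair $22.91: personal services → 0% → $0.00
External SSD (1 TB) $144.75: electronic goods → 4.25% → $6.151875
Side table $128.33: household furniture → 7.75% → $9.945575
27" monitor $519.24: electronic goods → 4.25% + 3% surcharge = 7.25% → $37.6449
Extension cord $8.18: all other tangible goods → 9.75% → $0.79755
Smartwatch $454.68: electronic goods → 4.25% + 3% surcharge = 7.25% → $32.9643
Antacid chews $10.04: OTC medicine → 9% → $0.9036
E-reader $267.72: electronic goods → 4.25% + 3% surcharge = 7.25% → $19.4097
Bookshelf $185.24: household furniture → 7.75% → $14.3561
Eye drops $9.37: OTC medicine → 9% → $0.8433
Pet grooming $55.47: personal services → 0% → $0.00
Vitamin D (90 ct) $9.06: OTC medicine → 9% → $0.8154
Subtotal = $1814.99; unrounded tax = $123.8323 → $123.83; total due = $1938.82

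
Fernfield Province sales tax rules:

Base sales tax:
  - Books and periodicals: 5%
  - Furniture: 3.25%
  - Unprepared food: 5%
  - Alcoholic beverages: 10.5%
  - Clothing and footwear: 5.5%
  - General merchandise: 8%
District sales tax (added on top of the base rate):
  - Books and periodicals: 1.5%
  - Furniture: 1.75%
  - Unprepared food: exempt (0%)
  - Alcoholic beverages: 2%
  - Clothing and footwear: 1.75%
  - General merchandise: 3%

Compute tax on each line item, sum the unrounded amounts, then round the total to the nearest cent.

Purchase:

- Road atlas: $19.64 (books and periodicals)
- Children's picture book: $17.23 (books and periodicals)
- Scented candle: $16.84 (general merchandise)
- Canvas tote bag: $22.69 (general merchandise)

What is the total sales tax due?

Road atlas $19.64: books and periodicals → 5% + 1.5% district = 6.5% → $1.2766
Children's picture book $17.23: books and periodicals → 5% + 1.5% district = 6.5% → $1.11995
Scented candle $16.84: general merchandise → 8% + 3% district = 11% → $1.8524
Canvas tote bag $22.69: general merchandise → 8% + 3% district = 11% → $2.4959
Unrounded tax sum = $6.74485 → $6.74

$6.74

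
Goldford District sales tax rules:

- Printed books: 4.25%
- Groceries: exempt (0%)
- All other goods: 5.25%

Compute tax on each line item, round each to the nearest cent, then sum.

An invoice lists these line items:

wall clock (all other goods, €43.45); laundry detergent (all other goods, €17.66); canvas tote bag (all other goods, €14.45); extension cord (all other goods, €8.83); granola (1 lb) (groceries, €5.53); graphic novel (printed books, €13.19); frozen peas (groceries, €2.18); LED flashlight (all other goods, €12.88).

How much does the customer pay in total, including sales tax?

€123.84

Wall clock €43.45: all other goods → 5.25% → €2.28
Laundry detergent €17.66: all other goods → 5.25% → €0.93
Canvas tote bag €14.45: all other goods → 5.25% → €0.76
Extension cord €8.83: all other goods → 5.25% → €0.46
Granola (1 lb) €5.53: groceries → 0% → €0.00
Graphic novel €13.19: printed books → 4.25% → €0.56
Frozen peas €2.18: groceries → 0% → €0.00
LED flashlight €12.88: all other goods → 5.25% → €0.68
Subtotal = €118.17; tax = €5.67; total due = €123.84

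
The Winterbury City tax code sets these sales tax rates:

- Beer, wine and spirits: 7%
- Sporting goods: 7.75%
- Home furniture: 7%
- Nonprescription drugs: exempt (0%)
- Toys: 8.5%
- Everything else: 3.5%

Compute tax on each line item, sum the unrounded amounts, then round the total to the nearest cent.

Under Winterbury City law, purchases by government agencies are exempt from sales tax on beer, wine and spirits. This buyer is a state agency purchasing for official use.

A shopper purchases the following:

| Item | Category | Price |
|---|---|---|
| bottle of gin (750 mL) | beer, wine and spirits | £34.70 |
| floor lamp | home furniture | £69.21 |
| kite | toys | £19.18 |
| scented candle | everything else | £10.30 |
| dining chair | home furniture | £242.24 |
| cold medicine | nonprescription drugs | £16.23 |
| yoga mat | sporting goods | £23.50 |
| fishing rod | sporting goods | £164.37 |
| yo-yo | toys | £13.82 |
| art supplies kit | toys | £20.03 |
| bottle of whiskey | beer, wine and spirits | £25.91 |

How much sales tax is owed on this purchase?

Bottle of gin (750 mL) £34.70: beer, wine and spirits, buyer-exempt → 0% → £0.00
Floor lamp £69.21: home furniture → 7% → £4.8447
Kite £19.18: toys → 8.5% → £1.6303
Scented candle £10.30: everything else → 3.5% → £0.3605
Dining chair £242.24: home furniture → 7% → £16.9568
Cold medicine £16.23: nonprescription drugs → 0% → £0.00
Yoga mat £23.50: sporting goods → 7.75% → £1.82125
Fishing rod £164.37: sporting goods → 7.75% → £12.738675
Yo-yo £13.82: toys → 8.5% → £1.1747
Art supplies kit £20.03: toys → 8.5% → £1.70255
Bottle of whiskey £25.91: beer, wine and spirits, buyer-exempt → 0% → £0.00
Unrounded tax sum = £41.229475 → £41.23

£41.23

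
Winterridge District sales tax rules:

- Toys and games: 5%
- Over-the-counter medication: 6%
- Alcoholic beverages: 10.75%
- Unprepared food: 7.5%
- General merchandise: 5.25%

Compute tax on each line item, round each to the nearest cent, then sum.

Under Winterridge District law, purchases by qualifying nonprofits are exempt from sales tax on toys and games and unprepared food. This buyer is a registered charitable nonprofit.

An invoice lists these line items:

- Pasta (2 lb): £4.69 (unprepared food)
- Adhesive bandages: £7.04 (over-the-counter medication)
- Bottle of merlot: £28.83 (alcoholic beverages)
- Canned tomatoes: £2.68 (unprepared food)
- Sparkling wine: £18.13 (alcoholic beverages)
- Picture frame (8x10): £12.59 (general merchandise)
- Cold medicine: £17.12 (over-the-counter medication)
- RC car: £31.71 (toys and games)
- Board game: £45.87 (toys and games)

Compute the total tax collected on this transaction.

£7.16

Pasta (2 lb) £4.69: unprepared food, buyer-exempt → 0% → £0.00
Adhesive bandages £7.04: over-the-counter medication → 6% → £0.42
Bottle of merlot £28.83: alcoholic beverages → 10.75% → £3.10
Canned tomatoes £2.68: unprepared food, buyer-exempt → 0% → £0.00
Sparkling wine £18.13: alcoholic beverages → 10.75% → £1.95
Picture frame (8x10) £12.59: general merchandise → 5.25% → £0.66
Cold medicine £17.12: over-the-counter medication → 6% → £1.03
RC car £31.71: toys and games, buyer-exempt → 0% → £0.00
Board game £45.87: toys and games, buyer-exempt → 0% → £0.00
Total tax = £0.42 + £3.10 + £1.95 + £0.66 + £1.03 = £7.16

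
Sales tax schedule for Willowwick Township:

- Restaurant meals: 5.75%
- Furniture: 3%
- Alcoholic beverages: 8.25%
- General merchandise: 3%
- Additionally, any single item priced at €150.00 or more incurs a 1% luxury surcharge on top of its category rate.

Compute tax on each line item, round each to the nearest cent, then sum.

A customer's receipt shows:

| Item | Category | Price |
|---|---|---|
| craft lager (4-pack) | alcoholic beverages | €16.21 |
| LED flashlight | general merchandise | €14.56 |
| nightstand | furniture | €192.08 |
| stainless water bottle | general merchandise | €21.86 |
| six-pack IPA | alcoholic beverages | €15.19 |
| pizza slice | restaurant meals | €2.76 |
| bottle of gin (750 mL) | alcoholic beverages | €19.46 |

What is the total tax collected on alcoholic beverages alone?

Craft lager (4-pack) €16.21: alcoholic beverages → 8.25% → €1.34
Six-pack IPA €15.19: alcoholic beverages → 8.25% → €1.25
Bottle of gin (750 mL) €19.46: alcoholic beverages → 8.25% → €1.61
Tax on alcoholic beverages = €1.34 + €1.25 + €1.61 = €4.20

€4.20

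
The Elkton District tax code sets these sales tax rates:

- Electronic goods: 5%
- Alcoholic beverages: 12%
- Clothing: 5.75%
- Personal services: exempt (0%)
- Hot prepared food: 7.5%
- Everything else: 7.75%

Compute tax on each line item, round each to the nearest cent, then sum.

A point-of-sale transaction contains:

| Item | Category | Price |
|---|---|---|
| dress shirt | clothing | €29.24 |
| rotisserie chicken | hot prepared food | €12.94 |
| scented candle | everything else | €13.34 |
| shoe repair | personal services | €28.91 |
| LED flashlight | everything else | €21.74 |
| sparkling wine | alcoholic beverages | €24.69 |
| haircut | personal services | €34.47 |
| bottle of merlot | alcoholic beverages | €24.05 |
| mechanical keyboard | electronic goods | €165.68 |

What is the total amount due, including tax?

€374.55

Dress shirt €29.24: clothing → 5.75% → €1.68
Rotisserie chicken €12.94: hot prepared food → 7.5% → €0.97
Scented candle €13.34: everything else → 7.75% → €1.03
Shoe repair €28.91: personal services → 0% → €0.00
LED flashlight €21.74: everything else → 7.75% → €1.68
Sparkling wine €24.69: alcoholic beverages → 12% → €2.96
Haircut €34.47: personal services → 0% → €0.00
Bottle of merlot €24.05: alcoholic beverages → 12% → €2.89
Mechanical keyboard €165.68: electronic goods → 5% → €8.28
Subtotal = €355.06; tax = €19.49; total due = €374.55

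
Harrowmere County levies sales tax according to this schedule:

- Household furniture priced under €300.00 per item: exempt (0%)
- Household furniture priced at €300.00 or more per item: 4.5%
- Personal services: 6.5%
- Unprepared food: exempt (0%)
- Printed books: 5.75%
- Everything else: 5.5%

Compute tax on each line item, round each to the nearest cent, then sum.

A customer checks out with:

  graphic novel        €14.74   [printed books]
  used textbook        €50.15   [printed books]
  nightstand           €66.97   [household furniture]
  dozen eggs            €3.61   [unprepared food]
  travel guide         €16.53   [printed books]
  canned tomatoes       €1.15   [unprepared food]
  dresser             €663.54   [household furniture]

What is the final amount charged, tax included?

Graphic novel €14.74: printed books → 5.75% → €0.85
Used textbook €50.15: printed books → 5.75% → €2.88
Nightstand €66.97: household furniture, under €300.00 → 0% → €0.00
Dozen eggs €3.61: unprepared food → 0% → €0.00
Travel guide €16.53: printed books → 5.75% → €0.95
Canned tomatoes €1.15: unprepared food → 0% → €0.00
Dresser €663.54: household furniture, €300.00 or more → 4.5% → €29.86
Subtotal = €816.69; tax = €34.54; total due = €851.23

€851.23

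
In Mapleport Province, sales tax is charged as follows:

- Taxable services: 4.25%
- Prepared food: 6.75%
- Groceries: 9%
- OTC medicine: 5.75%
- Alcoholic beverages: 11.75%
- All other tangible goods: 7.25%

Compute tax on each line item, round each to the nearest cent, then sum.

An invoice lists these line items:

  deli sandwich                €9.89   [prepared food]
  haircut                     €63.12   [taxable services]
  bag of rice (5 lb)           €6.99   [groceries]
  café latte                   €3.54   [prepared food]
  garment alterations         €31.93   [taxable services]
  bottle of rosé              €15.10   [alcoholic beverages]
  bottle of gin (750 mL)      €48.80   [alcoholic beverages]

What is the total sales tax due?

€13.08

Deli sandwich €9.89: prepared food → 6.75% → €0.67
Haircut €63.12: taxable services → 4.25% → €2.68
Bag of rice (5 lb) €6.99: groceries → 9% → €0.63
Café latte €3.54: prepared food → 6.75% → €0.24
Garment alterations €31.93: taxable services → 4.25% → €1.36
Bottle of rosé €15.10: alcoholic beverages → 11.75% → €1.77
Bottle of gin (750 mL) €48.80: alcoholic beverages → 11.75% → €5.73
Total tax = €0.67 + €2.68 + €0.63 + €0.24 + €1.36 + €1.77 + €5.73 = €13.08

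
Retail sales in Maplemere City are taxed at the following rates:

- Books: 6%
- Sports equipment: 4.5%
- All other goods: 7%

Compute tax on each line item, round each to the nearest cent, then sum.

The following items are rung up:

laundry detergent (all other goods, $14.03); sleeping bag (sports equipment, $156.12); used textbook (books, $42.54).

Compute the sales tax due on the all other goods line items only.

Laundry detergent $14.03: all other goods → 7% → $0.98
Tax on all other goods = $0.98

$0.98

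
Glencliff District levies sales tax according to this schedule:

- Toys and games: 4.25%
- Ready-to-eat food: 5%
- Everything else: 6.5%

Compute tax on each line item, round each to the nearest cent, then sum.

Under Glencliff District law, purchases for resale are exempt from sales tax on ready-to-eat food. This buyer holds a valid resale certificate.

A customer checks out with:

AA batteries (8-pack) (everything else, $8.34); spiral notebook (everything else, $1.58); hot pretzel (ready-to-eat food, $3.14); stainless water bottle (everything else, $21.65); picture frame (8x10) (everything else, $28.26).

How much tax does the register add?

$3.89

AA batteries (8-pack) $8.34: everything else → 6.5% → $0.54
Spiral notebook $1.58: everything else → 6.5% → $0.10
Hot pretzel $3.14: ready-to-eat food, buyer-exempt → 0% → $0.00
Stainless water bottle $21.65: everything else → 6.5% → $1.41
Picture frame (8x10) $28.26: everything else → 6.5% → $1.84
Total tax = $0.54 + $0.10 + $1.41 + $1.84 = $3.89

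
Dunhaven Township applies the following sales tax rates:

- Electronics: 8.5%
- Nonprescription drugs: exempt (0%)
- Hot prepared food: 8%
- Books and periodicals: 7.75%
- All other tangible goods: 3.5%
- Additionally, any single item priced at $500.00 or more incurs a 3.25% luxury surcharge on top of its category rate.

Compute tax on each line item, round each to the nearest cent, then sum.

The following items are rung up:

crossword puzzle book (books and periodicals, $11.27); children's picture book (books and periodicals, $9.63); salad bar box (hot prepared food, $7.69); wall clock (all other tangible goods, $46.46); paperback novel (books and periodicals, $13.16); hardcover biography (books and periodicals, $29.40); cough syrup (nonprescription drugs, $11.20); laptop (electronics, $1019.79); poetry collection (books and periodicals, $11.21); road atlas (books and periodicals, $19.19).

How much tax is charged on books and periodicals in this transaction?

$7.28

Crossword puzzle book $11.27: books and periodicals → 7.75% → $0.87
Children's picture book $9.63: books and periodicals → 7.75% → $0.75
Paperback novel $13.16: books and periodicals → 7.75% → $1.02
Hardcover biography $29.40: books and periodicals → 7.75% → $2.28
Poetry collection $11.21: books and periodicals → 7.75% → $0.87
Road atlas $19.19: books and periodicals → 7.75% → $1.49
Tax on books and periodicals = $0.87 + $0.75 + $1.02 + $2.28 + $0.87 + $1.49 = $7.28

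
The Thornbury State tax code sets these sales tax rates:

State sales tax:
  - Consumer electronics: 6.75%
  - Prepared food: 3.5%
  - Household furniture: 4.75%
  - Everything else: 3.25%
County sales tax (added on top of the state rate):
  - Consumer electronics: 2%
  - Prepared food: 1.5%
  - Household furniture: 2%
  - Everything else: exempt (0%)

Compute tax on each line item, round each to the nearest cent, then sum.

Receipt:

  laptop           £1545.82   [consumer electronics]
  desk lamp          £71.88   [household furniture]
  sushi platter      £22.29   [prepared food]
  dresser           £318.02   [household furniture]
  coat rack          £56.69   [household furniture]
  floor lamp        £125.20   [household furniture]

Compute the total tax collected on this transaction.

Laptop £1545.82: consumer electronics → 6.75% + 2% county = 8.75% → £135.26
Desk lamp £71.88: household furniture → 4.75% + 2% county = 6.75% → £4.85
Sushi platter £22.29: prepared food → 3.5% + 1.5% county = 5% → £1.11
Dresser £318.02: household furniture → 4.75% + 2% county = 6.75% → £21.47
Coat rack £56.69: household furniture → 4.75% + 2% county = 6.75% → £3.83
Floor lamp £125.20: household furniture → 4.75% + 2% county = 6.75% → £8.45
Total tax = £135.26 + £4.85 + £1.11 + £21.47 + £3.83 + £8.45 = £174.97

£174.97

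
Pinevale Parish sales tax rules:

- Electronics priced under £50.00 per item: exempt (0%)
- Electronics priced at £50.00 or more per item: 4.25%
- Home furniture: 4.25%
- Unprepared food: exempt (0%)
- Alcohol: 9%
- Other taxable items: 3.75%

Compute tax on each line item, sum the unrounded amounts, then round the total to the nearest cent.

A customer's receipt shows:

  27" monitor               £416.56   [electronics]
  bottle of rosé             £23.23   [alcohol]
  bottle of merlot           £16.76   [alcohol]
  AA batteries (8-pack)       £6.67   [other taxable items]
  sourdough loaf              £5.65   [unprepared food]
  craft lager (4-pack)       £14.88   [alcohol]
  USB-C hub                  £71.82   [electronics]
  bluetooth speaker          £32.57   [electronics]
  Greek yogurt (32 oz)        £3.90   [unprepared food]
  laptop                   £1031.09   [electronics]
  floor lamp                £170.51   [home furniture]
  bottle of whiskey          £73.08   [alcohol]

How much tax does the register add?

27" monitor £416.56: electronics, £50.00 or more → 4.25% → £17.7038
Bottle of rosé £23.23: alcohol → 9% → £2.0907
Bottle of merlot £16.76: alcohol → 9% → £1.5084
AA batteries (8-pack) £6.67: other taxable items → 3.75% → £0.250125
Sourdough loaf £5.65: unprepared food → 0% → £0.00
Craft lager (4-pack) £14.88: alcohol → 9% → £1.3392
USB-C hub £71.82: electronics, £50.00 or more → 4.25% → £3.05235
Bluetooth speaker £32.57: electronics, under £50.00 → 0% → £0.00
Greek yogurt (32 oz) £3.90: unprepared food → 0% → £0.00
Laptop £1031.09: electronics, £50.00 or more → 4.25% → £43.821325
Floor lamp £170.51: home furniture → 4.25% → £7.246675
Bottle of whiskey £73.08: alcohol → 9% → £6.5772
Unrounded tax sum = £83.589775 → £83.59

£83.59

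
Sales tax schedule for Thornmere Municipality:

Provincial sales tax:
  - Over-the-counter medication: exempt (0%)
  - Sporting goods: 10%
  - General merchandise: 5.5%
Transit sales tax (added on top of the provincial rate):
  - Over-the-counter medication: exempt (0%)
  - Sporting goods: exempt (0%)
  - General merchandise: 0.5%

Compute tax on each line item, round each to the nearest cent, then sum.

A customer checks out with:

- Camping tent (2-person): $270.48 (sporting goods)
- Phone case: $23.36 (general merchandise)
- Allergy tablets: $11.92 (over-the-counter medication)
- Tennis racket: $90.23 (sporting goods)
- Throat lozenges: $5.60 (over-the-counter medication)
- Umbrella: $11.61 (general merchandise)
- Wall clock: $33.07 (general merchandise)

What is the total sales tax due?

$40.15

Camping tent (2-person) $270.48: sporting goods → 10% + 0% transit = 10% → $27.05
Phone case $23.36: general merchandise → 5.5% + 0.5% transit = 6% → $1.40
Allergy tablets $11.92: over-the-counter medication → 0% + 0% transit = 0% → $0.00
Tennis racket $90.23: sporting goods → 10% + 0% transit = 10% → $9.02
Throat lozenges $5.60: over-the-counter medication → 0% + 0% transit = 0% → $0.00
Umbrella $11.61: general merchandise → 5.5% + 0.5% transit = 6% → $0.70
Wall clock $33.07: general merchandise → 5.5% + 0.5% transit = 6% → $1.98
Total tax = $27.05 + $1.40 + $9.02 + $0.70 + $1.98 = $40.15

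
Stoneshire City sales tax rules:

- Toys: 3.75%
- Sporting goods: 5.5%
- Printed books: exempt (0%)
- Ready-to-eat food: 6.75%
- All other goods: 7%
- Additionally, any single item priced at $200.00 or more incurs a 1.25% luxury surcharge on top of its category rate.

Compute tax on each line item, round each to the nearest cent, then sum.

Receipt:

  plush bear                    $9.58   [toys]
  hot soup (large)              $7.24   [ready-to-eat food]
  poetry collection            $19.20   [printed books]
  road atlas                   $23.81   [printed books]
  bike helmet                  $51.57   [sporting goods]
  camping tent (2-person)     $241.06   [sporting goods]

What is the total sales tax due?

Plush bear $9.58: toys → 3.75% → $0.36
Hot soup (large) $7.24: ready-to-eat food → 6.75% → $0.49
Poetry collection $19.20: printed books → 0% → $0.00
Road atlas $23.81: printed books → 0% → $0.00
Bike helmet $51.57: sporting goods → 5.5% → $2.84
Camping tent (2-person) $241.06: sporting goods → 5.5% + 1.25% surcharge = 6.75% → $16.27
Total tax = $0.36 + $0.49 + $2.84 + $16.27 = $19.96

$19.96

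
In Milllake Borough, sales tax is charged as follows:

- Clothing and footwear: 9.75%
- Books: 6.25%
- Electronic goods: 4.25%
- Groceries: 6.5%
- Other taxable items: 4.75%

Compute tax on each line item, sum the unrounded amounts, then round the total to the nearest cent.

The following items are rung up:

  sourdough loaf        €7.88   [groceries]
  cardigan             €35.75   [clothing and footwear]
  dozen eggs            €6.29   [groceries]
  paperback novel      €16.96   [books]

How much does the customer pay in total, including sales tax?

Sourdough loaf €7.88: groceries → 6.5% → €0.5122
Cardigan €35.75: clothing and footwear → 9.75% → €3.485625
Dozen eggs €6.29: groceries → 6.5% → €0.40885
Paperback novel €16.96: books → 6.25% → €1.06
Subtotal = €66.88; unrounded tax = €5.466675 → €5.47; total due = €72.35

€72.35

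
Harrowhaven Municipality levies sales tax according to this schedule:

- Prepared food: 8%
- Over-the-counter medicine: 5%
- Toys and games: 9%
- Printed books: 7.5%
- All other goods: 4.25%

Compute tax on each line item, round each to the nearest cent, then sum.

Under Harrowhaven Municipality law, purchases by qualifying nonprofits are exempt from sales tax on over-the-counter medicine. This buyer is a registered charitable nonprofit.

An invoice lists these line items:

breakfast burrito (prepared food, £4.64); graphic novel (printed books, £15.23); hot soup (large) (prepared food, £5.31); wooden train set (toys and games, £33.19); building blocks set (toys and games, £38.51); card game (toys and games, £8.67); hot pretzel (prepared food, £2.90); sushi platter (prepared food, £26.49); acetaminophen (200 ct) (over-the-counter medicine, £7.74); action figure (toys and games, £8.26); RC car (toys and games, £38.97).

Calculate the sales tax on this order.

£15.77

Breakfast burrito £4.64: prepared food → 8% → £0.37
Graphic novel £15.23: printed books → 7.5% → £1.14
Hot soup (large) £5.31: prepared food → 8% → £0.42
Wooden train set £33.19: toys and games → 9% → £2.99
Building blocks set £38.51: toys and games → 9% → £3.47
Card game £8.67: toys and games → 9% → £0.78
Hot pretzel £2.90: prepared food → 8% → £0.23
Sushi platter £26.49: prepared food → 8% → £2.12
Acetaminophen (200 ct) £7.74: over-the-counter medicine, buyer-exempt → 0% → £0.00
Action figure £8.26: toys and games → 9% → £0.74
RC car £38.97: toys and games → 9% → £3.51
Total tax = £0.37 + £1.14 + £0.42 + £2.99 + £3.47 + £0.78 + £0.23 + £2.12 + £0.74 + £3.51 = £15.77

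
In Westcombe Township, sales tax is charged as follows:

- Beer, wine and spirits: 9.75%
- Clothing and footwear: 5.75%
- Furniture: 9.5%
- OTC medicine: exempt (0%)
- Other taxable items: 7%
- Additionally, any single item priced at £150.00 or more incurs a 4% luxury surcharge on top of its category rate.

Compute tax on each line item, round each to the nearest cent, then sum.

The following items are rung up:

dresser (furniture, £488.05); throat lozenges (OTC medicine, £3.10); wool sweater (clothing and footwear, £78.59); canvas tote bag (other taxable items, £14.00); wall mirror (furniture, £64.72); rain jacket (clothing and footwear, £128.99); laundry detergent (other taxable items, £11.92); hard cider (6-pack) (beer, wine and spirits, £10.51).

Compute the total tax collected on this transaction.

Dresser £488.05: furniture → 9.5% + 4% surcharge = 13.5% → £65.89
Throat lozenges £3.10: OTC medicine → 0% → £0.00
Wool sweater £78.59: clothing and footwear → 5.75% → £4.52
Canvas tote bag £14.00: other taxable items → 7% → £0.98
Wall mirror £64.72: furniture → 9.5% → £6.15
Rain jacket £128.99: clothing and footwear → 5.75% → £7.42
Laundry detergent £11.92: other taxable items → 7% → £0.83
Hard cider (6-pack) £10.51: beer, wine and spirits → 9.75% → £1.02
Total tax = £65.89 + £4.52 + £0.98 + £6.15 + £7.42 + £0.83 + £1.02 = £86.81

£86.81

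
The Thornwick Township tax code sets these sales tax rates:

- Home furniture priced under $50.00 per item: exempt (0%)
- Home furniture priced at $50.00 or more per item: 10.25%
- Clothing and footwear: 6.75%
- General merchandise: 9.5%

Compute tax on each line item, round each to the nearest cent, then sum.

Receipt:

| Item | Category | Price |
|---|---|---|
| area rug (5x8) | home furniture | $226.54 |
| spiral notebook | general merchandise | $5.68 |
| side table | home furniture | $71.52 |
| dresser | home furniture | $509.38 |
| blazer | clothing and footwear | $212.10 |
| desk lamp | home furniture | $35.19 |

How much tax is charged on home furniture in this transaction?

Area rug (5x8) $226.54: home furniture, $50.00 or more → 10.25% → $23.22
Side table $71.52: home furniture, $50.00 or more → 10.25% → $7.33
Dresser $509.38: home furniture, $50.00 or more → 10.25% → $52.21
Desk lamp $35.19: home furniture, under $50.00 → 0% → $0.00
Tax on home furniture = $23.22 + $7.33 + $52.21 + $0.00 = $82.76

$82.76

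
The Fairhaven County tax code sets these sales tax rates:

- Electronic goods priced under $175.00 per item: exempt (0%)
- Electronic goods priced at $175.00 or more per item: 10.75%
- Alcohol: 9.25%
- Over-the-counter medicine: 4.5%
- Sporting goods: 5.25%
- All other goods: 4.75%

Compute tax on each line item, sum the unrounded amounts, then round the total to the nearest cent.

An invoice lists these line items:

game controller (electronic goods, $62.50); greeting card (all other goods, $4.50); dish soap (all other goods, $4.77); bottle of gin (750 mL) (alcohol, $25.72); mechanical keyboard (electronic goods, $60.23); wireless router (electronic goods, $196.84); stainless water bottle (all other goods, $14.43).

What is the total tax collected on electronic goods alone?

Game controller $62.50: electronic goods, under $175.00 → 0% → $0.00
Mechanical keyboard $60.23: electronic goods, under $175.00 → 0% → $0.00
Wireless router $196.84: electronic goods, $175.00 or more → 10.75% → $21.1603
Tax on electronic goods: unrounded sum = $21.1603 → $21.16

$21.16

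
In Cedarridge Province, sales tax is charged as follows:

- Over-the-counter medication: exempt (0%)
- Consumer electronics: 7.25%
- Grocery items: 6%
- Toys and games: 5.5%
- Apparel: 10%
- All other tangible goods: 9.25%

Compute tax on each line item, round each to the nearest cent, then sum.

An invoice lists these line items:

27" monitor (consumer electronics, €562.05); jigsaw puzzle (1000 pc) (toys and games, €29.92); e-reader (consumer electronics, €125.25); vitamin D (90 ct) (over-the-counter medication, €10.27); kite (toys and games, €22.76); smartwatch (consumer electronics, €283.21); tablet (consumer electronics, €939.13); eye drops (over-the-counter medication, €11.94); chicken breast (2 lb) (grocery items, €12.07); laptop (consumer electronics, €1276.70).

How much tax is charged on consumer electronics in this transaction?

€231.01

27" monitor €562.05: consumer electronics → 7.25% → €40.75
E-reader €125.25: consumer electronics → 7.25% → €9.08
Smartwatch €283.21: consumer electronics → 7.25% → €20.53
Tablet €939.13: consumer electronics → 7.25% → €68.09
Laptop €1276.70: consumer electronics → 7.25% → €92.56
Tax on consumer electronics = €40.75 + €9.08 + €20.53 + €68.09 + €92.56 = €231.01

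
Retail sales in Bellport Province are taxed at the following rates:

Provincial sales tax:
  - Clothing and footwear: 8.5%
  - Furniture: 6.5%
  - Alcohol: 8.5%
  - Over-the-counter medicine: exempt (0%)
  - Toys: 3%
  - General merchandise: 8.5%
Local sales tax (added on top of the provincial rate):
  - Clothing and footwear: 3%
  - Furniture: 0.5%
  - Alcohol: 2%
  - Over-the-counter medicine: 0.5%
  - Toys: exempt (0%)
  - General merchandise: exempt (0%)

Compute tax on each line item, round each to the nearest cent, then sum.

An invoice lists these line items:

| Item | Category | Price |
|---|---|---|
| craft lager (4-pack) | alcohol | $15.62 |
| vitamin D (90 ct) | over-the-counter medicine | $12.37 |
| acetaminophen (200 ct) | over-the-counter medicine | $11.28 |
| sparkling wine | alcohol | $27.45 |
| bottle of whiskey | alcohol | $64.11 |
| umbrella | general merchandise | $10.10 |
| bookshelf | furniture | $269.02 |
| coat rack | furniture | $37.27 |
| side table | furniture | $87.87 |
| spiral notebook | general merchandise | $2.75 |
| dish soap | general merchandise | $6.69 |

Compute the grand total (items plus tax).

$585.15

Craft lager (4-pack) $15.62: alcohol → 8.5% + 2% local = 10.5% → $1.64
Vitamin D (90 ct) $12.37: over-the-counter medicine → 0% + 0.5% local = 0.5% → $0.06
Acetaminophen (200 ct) $11.28: over-the-counter medicine → 0% + 0.5% local = 0.5% → $0.06
Sparkling wine $27.45: alcohol → 8.5% + 2% local = 10.5% → $2.88
Bottle of whiskey $64.11: alcohol → 8.5% + 2% local = 10.5% → $6.73
Umbrella $10.10: general merchandise → 8.5% + 0% local = 8.5% → $0.86
Bookshelf $269.02: furniture → 6.5% + 0.5% local = 7% → $18.83
Coat rack $37.27: furniture → 6.5% + 0.5% local = 7% → $2.61
Side table $87.87: furniture → 6.5% + 0.5% local = 7% → $6.15
Spiral notebook $2.75: general merchandise → 8.5% + 0% local = 8.5% → $0.23
Dish soap $6.69: general merchandise → 8.5% + 0% local = 8.5% → $0.57
Subtotal = $544.53; tax = $40.62; total due = $585.15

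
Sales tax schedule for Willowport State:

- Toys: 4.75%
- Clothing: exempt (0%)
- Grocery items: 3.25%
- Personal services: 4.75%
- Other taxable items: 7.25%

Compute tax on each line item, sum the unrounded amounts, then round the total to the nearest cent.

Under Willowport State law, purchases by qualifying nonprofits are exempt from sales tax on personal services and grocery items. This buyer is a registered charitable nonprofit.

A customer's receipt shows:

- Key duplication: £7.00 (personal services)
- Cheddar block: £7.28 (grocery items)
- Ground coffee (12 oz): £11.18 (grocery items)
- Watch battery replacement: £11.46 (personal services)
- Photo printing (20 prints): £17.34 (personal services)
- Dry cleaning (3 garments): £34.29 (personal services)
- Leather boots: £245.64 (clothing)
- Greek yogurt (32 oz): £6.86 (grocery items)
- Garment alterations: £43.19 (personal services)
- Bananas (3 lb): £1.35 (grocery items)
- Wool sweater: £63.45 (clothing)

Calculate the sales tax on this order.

£0.00

Key duplication £7.00: personal services, buyer-exempt → 0% → £0.00
Cheddar block £7.28: grocery items, buyer-exempt → 0% → £0.00
Ground coffee (12 oz) £11.18: grocery items, buyer-exempt → 0% → £0.00
Watch battery replacement £11.46: personal services, buyer-exempt → 0% → £0.00
Photo printing (20 prints) £17.34: personal services, buyer-exempt → 0% → £0.00
Dry cleaning (3 garments) £34.29: personal services, buyer-exempt → 0% → £0.00
Leather boots £245.64: clothing → 0% → £0.00
Greek yogurt (32 oz) £6.86: grocery items, buyer-exempt → 0% → £0.00
Garment alterations £43.19: personal services, buyer-exempt → 0% → £0.00
Bananas (3 lb) £1.35: grocery items, buyer-exempt → 0% → £0.00
Wool sweater £63.45: clothing → 0% → £0.00
Unrounded tax sum = £0.00 → £0.00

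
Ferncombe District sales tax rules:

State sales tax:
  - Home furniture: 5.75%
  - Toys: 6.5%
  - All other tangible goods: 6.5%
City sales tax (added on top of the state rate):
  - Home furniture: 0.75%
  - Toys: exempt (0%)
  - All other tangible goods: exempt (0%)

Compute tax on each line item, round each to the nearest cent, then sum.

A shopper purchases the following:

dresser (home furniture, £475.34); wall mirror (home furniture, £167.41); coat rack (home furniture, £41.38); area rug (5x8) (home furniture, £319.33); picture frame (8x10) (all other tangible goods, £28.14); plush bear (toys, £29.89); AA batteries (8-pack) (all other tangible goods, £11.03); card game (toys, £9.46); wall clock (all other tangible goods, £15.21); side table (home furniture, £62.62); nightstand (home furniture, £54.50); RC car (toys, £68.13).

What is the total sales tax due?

Dresser £475.34: home furniture → 5.75% + 0.75% city = 6.5% → £30.90
Wall mirror £167.41: home furniture → 5.75% + 0.75% city = 6.5% → £10.88
Coat rack £41.38: home furniture → 5.75% + 0.75% city = 6.5% → £2.69
Area rug (5x8) £319.33: home furniture → 5.75% + 0.75% city = 6.5% → £20.76
Picture frame (8x10) £28.14: all other tangible goods → 6.5% + 0% city = 6.5% → £1.83
Plush bear £29.89: toys → 6.5% + 0% city = 6.5% → £1.94
AA batteries (8-pack) £11.03: all other tangible goods → 6.5% + 0% city = 6.5% → £0.72
Card game £9.46: toys → 6.5% + 0% city = 6.5% → £0.61
Wall clock £15.21: all other tangible goods → 6.5% + 0% city = 6.5% → £0.99
Side table £62.62: home furniture → 5.75% + 0.75% city = 6.5% → £4.07
Nightstand £54.50: home furniture → 5.75% + 0.75% city = 6.5% → £3.54
RC car £68.13: toys → 6.5% + 0% city = 6.5% → £4.43
Total tax = £30.90 + £10.88 + £2.69 + £20.76 + £1.83 + £1.94 + £0.72 + £0.61 + £0.99 + £4.07 + £3.54 + £4.43 = £83.36

£83.36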